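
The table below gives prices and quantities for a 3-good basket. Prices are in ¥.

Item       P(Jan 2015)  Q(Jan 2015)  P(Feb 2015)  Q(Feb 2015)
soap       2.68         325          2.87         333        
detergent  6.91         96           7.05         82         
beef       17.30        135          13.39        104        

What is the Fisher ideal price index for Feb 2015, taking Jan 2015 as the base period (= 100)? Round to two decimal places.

Laspeyres component (base-period weights):
ΣP(Feb 2015)Q(Jan 2015) = 2.87×325 + 7.05×96 + 13.39×135 = 932.75 + 676.8 + 1807.65 = 3417.2
ΣP(Jan 2015)Q(Jan 2015) = 2.68×325 + 6.91×96 + 17.30×135 = 871 + 663.36 + 2335.5 = 3869.86
L = 3417.2 / 3869.86 × 100 = 88.3029
Paasche component (current-period weights):
ΣP(Feb 2015)Q(Feb 2015) = 2.87×333 + 7.05×82 + 13.39×104 = 955.71 + 578.1 + 1392.56 = 2926.37
ΣP(Jan 2015)Q(Feb 2015) = 2.68×333 + 6.91×82 + 17.30×104 = 892.44 + 566.62 + 1799.2 = 3258.26
P = 2926.37 / 3258.26 × 100 = 89.8139
Fisher = √(L × P) = √(88.3029 × 89.8139) = 89.0552

89.06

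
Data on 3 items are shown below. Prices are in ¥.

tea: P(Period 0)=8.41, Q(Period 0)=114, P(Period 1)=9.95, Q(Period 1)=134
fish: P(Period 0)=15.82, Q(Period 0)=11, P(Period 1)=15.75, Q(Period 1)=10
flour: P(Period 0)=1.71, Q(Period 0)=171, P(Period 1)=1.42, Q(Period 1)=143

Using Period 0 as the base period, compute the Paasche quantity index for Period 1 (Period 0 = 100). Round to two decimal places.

109.26

Paasche quantity index uses current-period prices as weights.
ΣP(Period 1)·Q(Period 1) = 9.95×134 + 15.75×10 + 1.42×143 = 1333.3 + 157.5 + 203.06 = 1693.86
ΣP(Period 1)·Q(Period 0) = 9.95×114 + 15.75×11 + 1.42×171 = 1134.3 + 173.25 + 242.82 = 1550.37
Index = 1693.86 / 1550.37 × 100 = 109.2552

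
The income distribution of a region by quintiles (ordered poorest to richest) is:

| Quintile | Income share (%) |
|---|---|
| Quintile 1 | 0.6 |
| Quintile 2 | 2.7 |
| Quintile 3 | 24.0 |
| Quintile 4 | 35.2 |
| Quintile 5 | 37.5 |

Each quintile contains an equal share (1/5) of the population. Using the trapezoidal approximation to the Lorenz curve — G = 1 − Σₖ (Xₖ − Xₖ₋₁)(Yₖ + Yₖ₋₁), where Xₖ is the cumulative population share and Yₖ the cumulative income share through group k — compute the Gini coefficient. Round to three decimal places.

Cumulative income shares Yₖ: 0.0060, 0.0330, 0.2730, 0.6250, 1.0000
Σ (Xₖ−Xₖ₋₁)(Yₖ+Yₖ₋₁) = (1/5)(0.0060+0.0000) + (1/5)(0.0330+0.0060) + (1/5)(0.2730+0.0330) + (1/5)(0.6250+0.2730) + (1/5)(1.0000+0.6250)
  = 0.0012 + 0.0078 + 0.0612 + 0.1796 + 0.3250 = 0.5748
G = 1 − 0.5748 = 0.4252

0.425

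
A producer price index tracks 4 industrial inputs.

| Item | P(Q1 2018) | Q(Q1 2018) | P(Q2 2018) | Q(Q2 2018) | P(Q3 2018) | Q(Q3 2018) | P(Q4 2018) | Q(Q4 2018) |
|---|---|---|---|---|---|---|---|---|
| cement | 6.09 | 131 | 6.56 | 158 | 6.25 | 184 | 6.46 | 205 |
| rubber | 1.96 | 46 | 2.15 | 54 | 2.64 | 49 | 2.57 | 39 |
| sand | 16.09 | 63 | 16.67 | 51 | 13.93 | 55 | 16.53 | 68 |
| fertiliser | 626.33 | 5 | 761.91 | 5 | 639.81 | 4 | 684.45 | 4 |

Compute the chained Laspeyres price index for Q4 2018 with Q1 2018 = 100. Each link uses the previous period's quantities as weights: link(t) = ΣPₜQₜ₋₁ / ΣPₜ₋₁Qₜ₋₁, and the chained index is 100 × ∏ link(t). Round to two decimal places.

107.99

Link Q1 2018→Q2 2018:
ΣP(Q2 2018)Q(Q1 2018) = 6.56×131 + 2.15×46 + 16.67×63 + 761.91×5 = 859.36 + 98.9 + 1050.21 + 3809.55 = 5818.02
ΣP(Q1 2018)Q(Q1 2018) = 6.09×131 + 1.96×46 + 16.09×63 + 626.33×5 = 797.79 + 90.16 + 1013.67 + 3131.65 = 5033.27
link = 5818.02/5033.27 = 1.155913
Link Q2 2018→Q3 2018:
ΣP(Q3 2018)Q(Q2 2018) = 6.25×158 + 2.64×54 + 13.93×51 + 639.81×5 = 987.5 + 142.56 + 710.43 + 3199.05 = 5039.54
ΣP(Q2 2018)Q(Q2 2018) = 6.56×158 + 2.15×54 + 16.67×51 + 761.91×5 = 1036.48 + 116.1 + 850.17 + 3809.55 = 5812.3
link = 5039.54/5812.3 = 0.867047
Link Q3 2018→Q4 2018:
ΣP(Q4 2018)Q(Q3 2018) = 6.46×184 + 2.57×49 + 16.53×55 + 684.45×4 = 1188.64 + 125.93 + 909.15 + 2737.8 = 4961.52
ΣP(Q3 2018)Q(Q3 2018) = 6.25×184 + 2.64×49 + 13.93×55 + 639.81×4 = 1150 + 129.36 + 766.15 + 2559.24 = 4604.75
link = 4961.52/4604.75 = 1.077479
Chained index = 100 × 1.155913 × 0.867047 × 1.077479 = 107.9883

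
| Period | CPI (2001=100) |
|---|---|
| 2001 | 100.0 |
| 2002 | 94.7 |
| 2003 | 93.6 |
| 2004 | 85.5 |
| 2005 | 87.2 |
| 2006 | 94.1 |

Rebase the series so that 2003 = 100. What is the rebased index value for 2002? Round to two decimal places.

Rebased(2002) = 94.7 / 93.6 × 100 = 101.1752

101.18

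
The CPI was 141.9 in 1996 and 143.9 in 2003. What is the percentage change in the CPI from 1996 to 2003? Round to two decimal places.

Change = (143.9 − 141.9) / 141.9 × 100
       = 2.0 / 141.9 × 100 = 1.4094%

1.41%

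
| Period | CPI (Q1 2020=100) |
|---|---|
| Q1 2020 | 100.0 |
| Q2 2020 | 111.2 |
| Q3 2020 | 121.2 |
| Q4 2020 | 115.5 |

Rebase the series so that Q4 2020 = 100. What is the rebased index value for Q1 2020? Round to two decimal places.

Rebased(Q1 2020) = 100.0 / 115.5 × 100 = 86.5801

86.58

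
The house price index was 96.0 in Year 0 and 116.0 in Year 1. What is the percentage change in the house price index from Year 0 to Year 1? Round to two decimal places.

Change = (116.0 − 96.0) / 96.0 × 100
       = 20.0 / 96.0 × 100 = 20.8333%

20.83%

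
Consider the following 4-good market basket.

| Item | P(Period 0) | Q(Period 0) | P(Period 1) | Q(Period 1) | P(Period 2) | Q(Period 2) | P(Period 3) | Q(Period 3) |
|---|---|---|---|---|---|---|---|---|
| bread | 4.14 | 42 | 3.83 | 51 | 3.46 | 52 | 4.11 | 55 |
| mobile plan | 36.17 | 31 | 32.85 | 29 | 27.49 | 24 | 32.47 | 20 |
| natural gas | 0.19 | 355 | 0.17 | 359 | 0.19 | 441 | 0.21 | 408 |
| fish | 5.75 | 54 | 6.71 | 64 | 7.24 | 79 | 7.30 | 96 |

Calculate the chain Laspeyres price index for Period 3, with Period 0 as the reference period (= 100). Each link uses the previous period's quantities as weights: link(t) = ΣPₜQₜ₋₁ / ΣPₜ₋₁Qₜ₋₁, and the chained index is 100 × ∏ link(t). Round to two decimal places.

97.78

Link Period 0→Period 1:
ΣP(Period 1)Q(Period 0) = 3.83×42 + 32.85×31 + 0.17×355 + 6.71×54 = 160.86 + 1018.35 + 60.35 + 362.34 = 1601.9
ΣP(Period 0)Q(Period 0) = 4.14×42 + 36.17×31 + 0.19×355 + 5.75×54 = 173.88 + 1121.27 + 67.45 + 310.5 = 1673.1
link = 1601.9/1673.1 = 0.957444
Link Period 1→Period 2:
ΣP(Period 2)Q(Period 1) = 3.46×51 + 27.49×29 + 0.19×359 + 7.24×64 = 176.46 + 797.21 + 68.21 + 463.36 = 1505.24
ΣP(Period 1)Q(Period 1) = 3.83×51 + 32.85×29 + 0.17×359 + 6.71×64 = 195.33 + 952.65 + 61.03 + 429.44 = 1638.45
link = 1505.24/1638.45 = 0.918698
Link Period 2→Period 3:
ΣP(Period 3)Q(Period 2) = 4.11×52 + 32.47×24 + 0.21×441 + 7.30×79 = 213.72 + 779.28 + 92.61 + 576.7 = 1662.31
ΣP(Period 2)Q(Period 2) = 3.46×52 + 27.49×24 + 0.19×441 + 7.24×79 = 179.92 + 659.76 + 83.79 + 571.96 = 1495.43
link = 1662.31/1495.43 = 1.111593
Chained index = 100 × 0.957444 × 0.918698 × 1.111593 = 97.7759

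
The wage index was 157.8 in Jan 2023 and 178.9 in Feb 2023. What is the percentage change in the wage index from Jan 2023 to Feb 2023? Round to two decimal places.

13.37%

Change = (178.9 − 157.8) / 157.8 × 100
       = 21.1 / 157.8 × 100 = 13.3714%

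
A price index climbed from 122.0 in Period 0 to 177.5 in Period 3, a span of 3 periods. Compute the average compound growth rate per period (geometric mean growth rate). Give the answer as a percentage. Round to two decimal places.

Growth factor = (177.5/122.0)^(1/3) = (1.454918)^(1/3) = 1.133129
Growth rate = 1.133129 − 1 = 0.133129 = 13.3129%

13.31%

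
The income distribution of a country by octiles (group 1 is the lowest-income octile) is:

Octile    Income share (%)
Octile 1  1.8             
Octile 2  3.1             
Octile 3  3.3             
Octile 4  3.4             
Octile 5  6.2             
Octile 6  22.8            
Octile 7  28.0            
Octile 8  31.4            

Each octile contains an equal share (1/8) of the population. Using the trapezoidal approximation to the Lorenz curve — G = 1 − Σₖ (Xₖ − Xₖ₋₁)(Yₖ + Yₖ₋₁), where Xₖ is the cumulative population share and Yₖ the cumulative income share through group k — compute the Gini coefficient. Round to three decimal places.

Cumulative income shares Yₖ: 0.0180, 0.0490, 0.0820, 0.1160, 0.1780, 0.4060, 0.6860, 1.0000
Σ (Xₖ−Xₖ₋₁)(Yₖ+Yₖ₋₁) = (1/8)(0.0180+0.0000) + (1/8)(0.0490+0.0180) + (1/8)(0.0820+0.0490) + (1/8)(0.1160+0.0820) + (1/8)(0.1780+0.1160) + (1/8)(0.4060+0.1780) + (1/8)(0.6860+0.4060) + (1/8)(1.0000+0.6860)
  = 0.0023 + 0.0084 + 0.0164 + 0.0248 + 0.0367 + 0.0730 + 0.1365 + 0.2107 = 0.5088
G = 1 − 0.5088 = 0.4912

0.491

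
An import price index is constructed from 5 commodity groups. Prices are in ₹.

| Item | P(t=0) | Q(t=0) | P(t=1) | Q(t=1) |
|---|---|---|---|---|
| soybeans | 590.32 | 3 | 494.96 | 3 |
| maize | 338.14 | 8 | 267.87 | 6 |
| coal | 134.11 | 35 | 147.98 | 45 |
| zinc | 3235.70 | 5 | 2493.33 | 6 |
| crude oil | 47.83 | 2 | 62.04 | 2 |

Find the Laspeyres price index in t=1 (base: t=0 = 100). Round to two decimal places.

Laspeyres price index uses base-period quantities as weights.
ΣP(t=1)·Q(t=0) = 494.96×3 + 267.87×8 + 147.98×35 + 2493.33×5 + 62.04×2 = 1484.88 + 2142.96 + 5179.3 + 12466.65 + 124.08 = 21397.87
ΣP(t=0)·Q(t=0) = 590.32×3 + 338.14×8 + 134.11×35 + 3235.70×5 + 47.83×2 = 1770.96 + 2705.12 + 4693.85 + 16178.5 + 95.66 = 25444.09
Index = 21397.87 / 25444.09 × 100 = 84.0976

84.10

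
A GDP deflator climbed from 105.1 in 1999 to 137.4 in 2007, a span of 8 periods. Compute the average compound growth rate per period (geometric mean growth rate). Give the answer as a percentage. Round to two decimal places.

3.41%

Growth factor = (137.4/105.1)^(1/8) = (1.307326)^(1/8) = 1.034065
Growth rate = 1.034065 − 1 = 0.034065 = 3.4065%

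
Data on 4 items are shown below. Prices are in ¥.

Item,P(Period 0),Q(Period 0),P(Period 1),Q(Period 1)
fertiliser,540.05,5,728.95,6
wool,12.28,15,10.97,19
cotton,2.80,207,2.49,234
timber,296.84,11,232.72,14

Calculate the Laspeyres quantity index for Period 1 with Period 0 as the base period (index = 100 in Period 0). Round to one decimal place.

123.1

Laspeyres quantity index uses base-period prices as weights.
ΣP(Period 0)·Q(Period 1) = 540.05×6 + 12.28×19 + 2.80×234 + 296.84×14 = 3240.3 + 233.32 + 655.2 + 4155.76 = 8284.58
ΣP(Period 0)·Q(Period 0) = 540.05×5 + 12.28×15 + 2.80×207 + 296.84×11 = 2700.25 + 184.2 + 579.6 + 3265.24 = 6729.29
Index = 8284.58 / 6729.29 × 100 = 123.1122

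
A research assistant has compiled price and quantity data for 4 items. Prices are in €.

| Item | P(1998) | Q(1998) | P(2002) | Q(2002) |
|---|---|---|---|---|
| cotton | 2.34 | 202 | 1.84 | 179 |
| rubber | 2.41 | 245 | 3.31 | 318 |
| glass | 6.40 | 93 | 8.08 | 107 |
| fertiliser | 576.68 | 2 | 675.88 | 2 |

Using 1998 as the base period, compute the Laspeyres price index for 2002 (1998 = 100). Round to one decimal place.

116.9

Laspeyres price index uses base-period quantities as weights.
ΣP(2002)·Q(1998) = 1.84×202 + 3.31×245 + 8.08×93 + 675.88×2 = 371.68 + 810.95 + 751.44 + 1351.76 = 3285.83
ΣP(1998)·Q(1998) = 2.34×202 + 2.41×245 + 6.40×93 + 576.68×2 = 472.68 + 590.45 + 595.2 + 1153.36 = 2811.69
Index = 3285.83 / 2811.69 × 100 = 116.8632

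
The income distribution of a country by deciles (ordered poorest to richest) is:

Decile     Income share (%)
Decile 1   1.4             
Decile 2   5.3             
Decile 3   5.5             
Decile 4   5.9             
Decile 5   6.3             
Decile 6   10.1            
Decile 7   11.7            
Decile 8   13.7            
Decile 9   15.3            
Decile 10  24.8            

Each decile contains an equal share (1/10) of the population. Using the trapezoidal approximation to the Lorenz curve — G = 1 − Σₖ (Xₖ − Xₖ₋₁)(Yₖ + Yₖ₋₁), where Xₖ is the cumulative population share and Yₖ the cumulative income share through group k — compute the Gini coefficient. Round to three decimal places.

Cumulative income shares Yₖ: 0.0140, 0.0670, 0.1220, 0.1810, 0.2440, 0.3450, 0.4620, 0.5990, 0.7520, 1.0000
Σ (Xₖ−Xₖ₋₁)(Yₖ+Yₖ₋₁) = (1/10)(0.0140+0.0000) + (1/10)(0.0670+0.0140) + (1/10)(0.1220+0.0670) + (1/10)(0.1810+0.1220) + (1/10)(0.2440+0.1810) + (1/10)(0.3450+0.2440) + (1/10)(0.4620+0.3450) + (1/10)(0.5990+0.4620) + (1/10)(0.7520+0.5990) + (1/10)(1.0000+0.7520)
  = 0.0014 + 0.0081 + 0.0189 + 0.0303 + 0.0425 + 0.0589 + 0.0807 + 0.1061 + 0.1351 + 0.1752 = 0.6572
G = 1 − 0.6572 = 0.3428

0.343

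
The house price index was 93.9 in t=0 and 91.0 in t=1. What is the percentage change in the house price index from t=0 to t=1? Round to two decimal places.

-3.09%

Change = (91.0 − 93.9) / 93.9 × 100
       = -2.9 / 93.9 × 100 = -3.0884%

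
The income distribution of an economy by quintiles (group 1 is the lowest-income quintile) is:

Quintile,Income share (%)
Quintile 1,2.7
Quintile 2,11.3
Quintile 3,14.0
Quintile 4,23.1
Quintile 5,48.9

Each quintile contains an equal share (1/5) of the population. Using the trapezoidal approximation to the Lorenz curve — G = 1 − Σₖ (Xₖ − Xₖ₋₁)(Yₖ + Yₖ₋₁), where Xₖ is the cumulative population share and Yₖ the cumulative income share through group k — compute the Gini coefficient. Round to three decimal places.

0.417

Cumulative income shares Yₖ: 0.0270, 0.1400, 0.2800, 0.5110, 1.0000
Σ (Xₖ−Xₖ₋₁)(Yₖ+Yₖ₋₁) = (1/5)(0.0270+0.0000) + (1/5)(0.1400+0.0270) + (1/5)(0.2800+0.1400) + (1/5)(0.5110+0.2800) + (1/5)(1.0000+0.5110)
  = 0.0054 + 0.0334 + 0.0840 + 0.1582 + 0.3022 = 0.5832
G = 1 − 0.5832 = 0.4168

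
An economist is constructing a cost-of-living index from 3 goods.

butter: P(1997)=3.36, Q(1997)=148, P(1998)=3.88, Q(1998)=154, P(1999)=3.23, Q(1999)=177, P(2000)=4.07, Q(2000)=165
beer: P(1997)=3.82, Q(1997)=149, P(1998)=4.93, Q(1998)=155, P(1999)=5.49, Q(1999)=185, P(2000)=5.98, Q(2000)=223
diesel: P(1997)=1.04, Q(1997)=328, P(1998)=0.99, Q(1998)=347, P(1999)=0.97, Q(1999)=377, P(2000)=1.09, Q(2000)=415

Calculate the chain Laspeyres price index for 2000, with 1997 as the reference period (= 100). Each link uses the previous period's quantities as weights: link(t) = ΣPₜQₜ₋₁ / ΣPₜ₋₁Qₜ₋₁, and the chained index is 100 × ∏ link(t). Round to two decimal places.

131.38

Link 1997→1998:
ΣP(1998)Q(1997) = 3.88×148 + 4.93×149 + 0.99×328 = 574.24 + 734.57 + 324.72 = 1633.53
ΣP(1997)Q(1997) = 3.36×148 + 3.82×149 + 1.04×328 = 497.28 + 569.18 + 341.12 = 1407.58
link = 1633.53/1407.58 = 1.160524
Link 1998→1999:
ΣP(1999)Q(1998) = 3.23×154 + 5.49×155 + 0.97×347 = 497.42 + 850.95 + 336.59 = 1684.96
ΣP(1998)Q(1998) = 3.88×154 + 4.93×155 + 0.99×347 = 597.52 + 764.15 + 343.53 = 1705.2
link = 1684.96/1705.2 = 0.988130
Link 1999→2000:
ΣP(2000)Q(1999) = 4.07×177 + 5.98×185 + 1.09×377 = 720.39 + 1106.3 + 410.93 = 2237.62
ΣP(1999)Q(1999) = 3.23×177 + 5.49×185 + 0.97×377 = 571.71 + 1015.65 + 365.69 = 1953.05
link = 2237.62/1953.05 = 1.145705
Chained index = 100 × 1.160524 × 0.988130 × 1.145705 = 131.3836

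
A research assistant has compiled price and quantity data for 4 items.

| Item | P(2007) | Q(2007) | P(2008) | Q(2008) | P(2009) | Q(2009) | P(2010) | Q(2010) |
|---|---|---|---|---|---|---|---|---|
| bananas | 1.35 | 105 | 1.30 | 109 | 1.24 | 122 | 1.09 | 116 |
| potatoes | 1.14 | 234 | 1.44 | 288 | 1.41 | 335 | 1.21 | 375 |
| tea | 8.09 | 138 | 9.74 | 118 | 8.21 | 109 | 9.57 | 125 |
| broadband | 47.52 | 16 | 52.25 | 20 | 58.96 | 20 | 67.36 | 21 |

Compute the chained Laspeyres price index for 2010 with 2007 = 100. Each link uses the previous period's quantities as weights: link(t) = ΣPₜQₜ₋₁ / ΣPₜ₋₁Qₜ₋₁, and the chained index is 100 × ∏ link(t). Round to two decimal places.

Link 2007→2008:
ΣP(2008)Q(2007) = 1.30×105 + 1.44×234 + 9.74×138 + 52.25×16 = 136.5 + 336.96 + 1344.12 + 836 = 2653.58
ΣP(2007)Q(2007) = 1.35×105 + 1.14×234 + 8.09×138 + 47.52×16 = 141.75 + 266.76 + 1116.42 + 760.32 = 2285.25
link = 2653.58/2285.25 = 1.161177
Link 2008→2009:
ΣP(2009)Q(2008) = 1.24×109 + 1.41×288 + 8.21×118 + 58.96×20 = 135.16 + 406.08 + 968.78 + 1179.2 = 2689.22
ΣP(2008)Q(2008) = 1.30×109 + 1.44×288 + 9.74×118 + 52.25×20 = 141.7 + 414.72 + 1149.32 + 1045 = 2750.74
link = 2689.22/2750.74 = 0.977635
Link 2009→2010:
ΣP(2010)Q(2009) = 1.09×122 + 1.21×335 + 9.57×109 + 67.36×20 = 132.98 + 405.35 + 1043.13 + 1347.2 = 2928.66
ΣP(2009)Q(2009) = 1.24×122 + 1.41×335 + 8.21×109 + 58.96×20 = 151.28 + 472.35 + 894.89 + 1179.2 = 2697.72
link = 2928.66/2697.72 = 1.085606
Chained index = 100 × 1.161177 × 0.977635 × 1.085606 = 123.2388

123.24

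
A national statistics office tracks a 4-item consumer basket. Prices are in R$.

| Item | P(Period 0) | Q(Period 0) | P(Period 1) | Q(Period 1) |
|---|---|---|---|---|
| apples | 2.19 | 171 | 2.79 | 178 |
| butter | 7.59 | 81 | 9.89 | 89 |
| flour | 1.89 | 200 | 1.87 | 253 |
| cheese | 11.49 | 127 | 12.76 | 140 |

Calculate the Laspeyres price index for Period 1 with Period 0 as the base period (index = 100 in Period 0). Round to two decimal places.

Laspeyres price index uses base-period quantities as weights.
ΣP(Period 1)·Q(Period 0) = 2.79×171 + 9.89×81 + 1.87×200 + 12.76×127 = 477.09 + 801.09 + 374 + 1620.52 = 3272.7
ΣP(Period 0)·Q(Period 0) = 2.19×171 + 7.59×81 + 1.89×200 + 11.49×127 = 374.49 + 614.79 + 378 + 1459.23 = 2826.51
Index = 3272.7 / 2826.51 × 100 = 115.7859

115.79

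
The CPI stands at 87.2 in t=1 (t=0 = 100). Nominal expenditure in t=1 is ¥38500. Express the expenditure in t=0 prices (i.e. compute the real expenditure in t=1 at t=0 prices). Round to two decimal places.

Real = Nominal ÷ (Index/100) = 38500 ÷ (87.2/100)
     = 38500 ÷ 0.872 = 44151.3761

44151.38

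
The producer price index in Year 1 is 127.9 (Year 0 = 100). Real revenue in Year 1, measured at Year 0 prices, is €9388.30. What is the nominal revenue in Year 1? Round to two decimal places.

Nominal = Real × (Index/100) = 9388.30 × (127.9/100)
        = 9388.30 × 1.279 = 12007.6357

12007.64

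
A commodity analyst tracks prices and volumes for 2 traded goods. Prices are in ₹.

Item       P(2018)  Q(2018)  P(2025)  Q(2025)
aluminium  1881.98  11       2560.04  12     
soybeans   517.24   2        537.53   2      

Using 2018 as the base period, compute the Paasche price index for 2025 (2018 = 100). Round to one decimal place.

134.6

Paasche price index uses current-period quantities as weights.
ΣP(2025)·Q(2025) = 2560.04×12 + 537.53×2 = 30720.48 + 1075.06 = 31795.54
ΣP(2018)·Q(2025) = 1881.98×12 + 517.24×2 = 22583.76 + 1034.48 = 23618.24
Index = 31795.54 / 23618.24 × 100 = 134.6228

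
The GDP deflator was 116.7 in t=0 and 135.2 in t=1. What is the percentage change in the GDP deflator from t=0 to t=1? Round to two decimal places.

15.85%

Change = (135.2 − 116.7) / 116.7 × 100
       = 18.5 / 116.7 × 100 = 15.8526%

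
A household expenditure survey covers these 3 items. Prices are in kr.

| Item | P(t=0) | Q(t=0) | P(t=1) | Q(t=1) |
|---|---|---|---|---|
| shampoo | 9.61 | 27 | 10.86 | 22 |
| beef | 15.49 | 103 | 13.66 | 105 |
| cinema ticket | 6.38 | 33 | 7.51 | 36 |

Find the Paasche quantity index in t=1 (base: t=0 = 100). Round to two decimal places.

Paasche quantity index uses current-period prices as weights.
ΣP(t=1)·Q(t=1) = 10.86×22 + 13.66×105 + 7.51×36 = 238.92 + 1434.3 + 270.36 = 1943.58
ΣP(t=1)·Q(t=0) = 10.86×27 + 13.66×103 + 7.51×33 = 293.22 + 1406.98 + 247.83 = 1948.03
Index = 1943.58 / 1948.03 × 100 = 99.7716

99.77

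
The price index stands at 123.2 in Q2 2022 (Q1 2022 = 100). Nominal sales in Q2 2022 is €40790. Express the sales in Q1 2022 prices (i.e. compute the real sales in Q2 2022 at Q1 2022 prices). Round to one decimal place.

Real = Nominal ÷ (Index/100) = 40790 ÷ (123.2/100)
     = 40790 ÷ 1.232 = 33108.7662

33108.8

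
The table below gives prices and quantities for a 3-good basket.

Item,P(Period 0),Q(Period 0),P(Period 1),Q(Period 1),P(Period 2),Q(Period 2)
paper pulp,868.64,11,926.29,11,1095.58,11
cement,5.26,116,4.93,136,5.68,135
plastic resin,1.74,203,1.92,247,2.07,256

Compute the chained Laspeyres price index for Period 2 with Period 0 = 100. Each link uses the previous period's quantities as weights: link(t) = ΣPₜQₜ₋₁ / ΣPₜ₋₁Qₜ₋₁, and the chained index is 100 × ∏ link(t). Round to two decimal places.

Link Period 0→Period 1:
ΣP(Period 1)Q(Period 0) = 926.29×11 + 4.93×116 + 1.92×203 = 10189.19 + 571.88 + 389.76 = 11150.83
ΣP(Period 0)Q(Period 0) = 868.64×11 + 5.26×116 + 1.74×203 = 9555.04 + 610.16 + 353.22 = 10518.42
link = 11150.83/10518.42 = 1.060124
Link Period 1→Period 2:
ΣP(Period 2)Q(Period 1) = 1095.58×11 + 5.68×136 + 2.07×247 = 12051.38 + 772.48 + 511.29 = 13335.15
ΣP(Period 1)Q(Period 1) = 926.29×11 + 4.93×136 + 1.92×247 = 10189.19 + 670.48 + 474.24 = 11333.91
link = 13335.15/11333.91 = 1.176571
Chained index = 100 × 1.060124 × 1.176571 = 124.7311

124.73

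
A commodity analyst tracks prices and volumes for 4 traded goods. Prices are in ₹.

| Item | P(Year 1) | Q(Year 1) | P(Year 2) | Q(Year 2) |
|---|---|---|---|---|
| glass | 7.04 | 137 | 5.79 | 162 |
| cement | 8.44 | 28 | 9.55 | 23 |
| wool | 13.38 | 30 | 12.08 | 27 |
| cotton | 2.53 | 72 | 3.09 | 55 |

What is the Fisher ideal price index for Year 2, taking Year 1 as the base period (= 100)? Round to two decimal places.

91.16

Laspeyres component (base-period weights):
ΣP(Year 2)Q(Year 1) = 5.79×137 + 9.55×28 + 12.08×30 + 3.09×72 = 793.23 + 267.4 + 362.4 + 222.48 = 1645.51
ΣP(Year 1)Q(Year 1) = 7.04×137 + 8.44×28 + 13.38×30 + 2.53×72 = 964.48 + 236.32 + 401.4 + 182.16 = 1784.36
L = 1645.51 / 1784.36 × 100 = 92.2185
Paasche component (current-period weights):
ΣP(Year 2)Q(Year 2) = 5.79×162 + 9.55×23 + 12.08×27 + 3.09×55 = 937.98 + 219.65 + 326.16 + 169.95 = 1653.74
ΣP(Year 1)Q(Year 2) = 7.04×162 + 8.44×23 + 13.38×27 + 2.53×55 = 1140.48 + 194.12 + 361.26 + 139.15 = 1835.01
P = 1653.74 / 1835.01 × 100 = 90.1216
Fisher = √(L × P) = √(92.2185 × 90.1216) = 91.1640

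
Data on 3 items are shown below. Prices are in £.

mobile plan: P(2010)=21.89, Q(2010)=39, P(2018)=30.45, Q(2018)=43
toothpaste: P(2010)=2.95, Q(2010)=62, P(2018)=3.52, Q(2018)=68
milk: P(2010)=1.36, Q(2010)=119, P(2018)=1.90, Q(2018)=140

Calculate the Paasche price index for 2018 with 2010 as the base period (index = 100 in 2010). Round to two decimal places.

Paasche price index uses current-period quantities as weights.
ΣP(2018)·Q(2018) = 30.45×43 + 3.52×68 + 1.90×140 = 1309.35 + 239.36 + 266 = 1814.71
ΣP(2010)·Q(2018) = 21.89×43 + 2.95×68 + 1.36×140 = 941.27 + 200.6 + 190.4 = 1332.27
Index = 1814.71 / 1332.27 × 100 = 136.2119

136.21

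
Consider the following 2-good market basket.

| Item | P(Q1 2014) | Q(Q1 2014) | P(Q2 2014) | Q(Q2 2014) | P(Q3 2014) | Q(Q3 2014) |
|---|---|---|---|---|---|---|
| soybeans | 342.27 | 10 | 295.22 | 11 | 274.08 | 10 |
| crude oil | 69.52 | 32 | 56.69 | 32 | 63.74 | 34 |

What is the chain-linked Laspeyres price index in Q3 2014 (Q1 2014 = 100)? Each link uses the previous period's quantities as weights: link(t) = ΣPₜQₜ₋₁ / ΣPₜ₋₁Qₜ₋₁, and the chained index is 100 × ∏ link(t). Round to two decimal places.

84.28

Link Q1 2014→Q2 2014:
ΣP(Q2 2014)Q(Q1 2014) = 295.22×10 + 56.69×32 = 2952.2 + 1814.08 = 4766.28
ΣP(Q1 2014)Q(Q1 2014) = 342.27×10 + 69.52×32 = 3422.7 + 2224.64 = 5647.34
link = 4766.28/5647.34 = 0.843987
Link Q2 2014→Q3 2014:
ΣP(Q3 2014)Q(Q2 2014) = 274.08×11 + 63.74×32 = 3014.88 + 2039.68 = 5054.56
ΣP(Q2 2014)Q(Q2 2014) = 295.22×11 + 56.69×32 = 3247.42 + 1814.08 = 5061.5
link = 5054.56/5061.5 = 0.998629
Chained index = 100 × 0.843987 × 0.998629 = 84.2830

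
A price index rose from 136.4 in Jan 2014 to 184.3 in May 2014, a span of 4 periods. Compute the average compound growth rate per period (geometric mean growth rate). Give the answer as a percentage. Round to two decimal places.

Growth factor = (184.3/136.4)^(1/4) = (1.351173)^(1/4) = 1.078146
Growth rate = 1.078146 − 1 = 0.078146 = 7.8146%

7.81%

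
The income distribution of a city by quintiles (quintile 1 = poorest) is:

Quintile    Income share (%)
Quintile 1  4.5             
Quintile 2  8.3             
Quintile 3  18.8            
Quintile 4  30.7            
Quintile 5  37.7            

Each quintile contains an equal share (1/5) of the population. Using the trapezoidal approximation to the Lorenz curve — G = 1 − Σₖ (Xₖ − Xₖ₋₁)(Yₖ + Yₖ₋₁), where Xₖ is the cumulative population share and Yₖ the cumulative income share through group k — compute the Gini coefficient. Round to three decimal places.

0.355

Cumulative income shares Yₖ: 0.0450, 0.1280, 0.3160, 0.6230, 1.0000
Σ (Xₖ−Xₖ₋₁)(Yₖ+Yₖ₋₁) = (1/5)(0.0450+0.0000) + (1/5)(0.1280+0.0450) + (1/5)(0.3160+0.1280) + (1/5)(0.6230+0.3160) + (1/5)(1.0000+0.6230)
  = 0.0090 + 0.0346 + 0.0888 + 0.1878 + 0.3246 = 0.6448
G = 1 − 0.6448 = 0.3552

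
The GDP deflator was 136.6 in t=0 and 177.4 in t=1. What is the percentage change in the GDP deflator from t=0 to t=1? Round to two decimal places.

Change = (177.4 − 136.6) / 136.6 × 100
       = 40.8 / 136.6 × 100 = 29.8682%

29.87%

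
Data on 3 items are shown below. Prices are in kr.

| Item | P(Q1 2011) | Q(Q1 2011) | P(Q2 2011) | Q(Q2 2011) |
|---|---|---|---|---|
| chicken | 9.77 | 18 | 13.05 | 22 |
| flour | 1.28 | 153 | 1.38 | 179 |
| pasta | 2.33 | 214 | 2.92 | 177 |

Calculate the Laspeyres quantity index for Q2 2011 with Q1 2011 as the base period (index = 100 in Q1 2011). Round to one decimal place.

Laspeyres quantity index uses base-period prices as weights.
ΣP(Q1 2011)·Q(Q2 2011) = 9.77×22 + 1.28×179 + 2.33×177 = 214.94 + 229.12 + 412.41 = 856.47
ΣP(Q1 2011)·Q(Q1 2011) = 9.77×18 + 1.28×153 + 2.33×214 = 175.86 + 195.84 + 498.62 = 870.32
Index = 856.47 / 870.32 × 100 = 98.4086

98.4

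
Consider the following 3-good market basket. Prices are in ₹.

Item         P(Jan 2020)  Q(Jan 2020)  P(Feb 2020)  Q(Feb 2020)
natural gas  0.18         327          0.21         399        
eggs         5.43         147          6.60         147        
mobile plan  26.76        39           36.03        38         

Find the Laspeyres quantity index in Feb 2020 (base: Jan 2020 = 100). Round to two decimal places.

Laspeyres quantity index uses base-period prices as weights.
ΣP(Jan 2020)·Q(Feb 2020) = 0.18×399 + 5.43×147 + 26.76×38 = 71.82 + 798.21 + 1016.88 = 1886.91
ΣP(Jan 2020)·Q(Jan 2020) = 0.18×327 + 5.43×147 + 26.76×39 = 58.86 + 798.21 + 1043.64 = 1900.71
Index = 1886.91 / 1900.71 × 100 = 99.2740

99.27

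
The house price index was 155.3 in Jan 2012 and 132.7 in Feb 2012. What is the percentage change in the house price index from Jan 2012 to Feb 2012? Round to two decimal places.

-14.55%

Change = (132.7 − 155.3) / 155.3 × 100
       = -22.6 / 155.3 × 100 = -14.5525%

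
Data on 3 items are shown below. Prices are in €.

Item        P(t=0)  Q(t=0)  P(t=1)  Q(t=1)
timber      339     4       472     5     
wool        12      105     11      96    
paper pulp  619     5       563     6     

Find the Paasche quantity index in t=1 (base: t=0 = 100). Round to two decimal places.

115.98

Paasche quantity index uses current-period prices as weights.
ΣP(t=1)·Q(t=1) = 472×5 + 11×96 + 563×6 = 2360 + 1056 + 3378 = 6794
ΣP(t=1)·Q(t=0) = 472×4 + 11×105 + 563×5 = 1888 + 1155 + 2815 = 5858
Index = 6794 / 5858 × 100 = 115.9781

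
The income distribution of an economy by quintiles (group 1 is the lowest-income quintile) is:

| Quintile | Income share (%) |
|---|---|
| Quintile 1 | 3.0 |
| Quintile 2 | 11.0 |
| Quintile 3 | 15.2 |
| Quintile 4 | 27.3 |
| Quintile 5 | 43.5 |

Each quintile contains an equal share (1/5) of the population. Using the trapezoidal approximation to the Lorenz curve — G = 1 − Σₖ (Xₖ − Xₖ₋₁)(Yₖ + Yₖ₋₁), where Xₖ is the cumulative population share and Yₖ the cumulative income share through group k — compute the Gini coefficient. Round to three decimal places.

0.389

Cumulative income shares Yₖ: 0.0300, 0.1400, 0.2920, 0.5650, 1.0000
Σ (Xₖ−Xₖ₋₁)(Yₖ+Yₖ₋₁) = (1/5)(0.0300+0.0000) + (1/5)(0.1400+0.0300) + (1/5)(0.2920+0.1400) + (1/5)(0.5650+0.2920) + (1/5)(1.0000+0.5650)
  = 0.0060 + 0.0340 + 0.0864 + 0.1714 + 0.3130 = 0.6108
G = 1 − 0.6108 = 0.3892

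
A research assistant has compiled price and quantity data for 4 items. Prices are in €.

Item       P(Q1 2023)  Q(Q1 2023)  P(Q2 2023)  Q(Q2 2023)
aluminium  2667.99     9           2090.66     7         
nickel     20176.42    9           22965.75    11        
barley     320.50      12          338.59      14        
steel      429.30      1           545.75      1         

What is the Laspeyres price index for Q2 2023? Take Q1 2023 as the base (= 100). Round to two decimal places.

109.64

Laspeyres price index uses base-period quantities as weights.
ΣP(Q2 2023)·Q(Q1 2023) = 2090.66×9 + 22965.75×9 + 338.59×12 + 545.75×1 = 18815.94 + 206691.75 + 4063.08 + 545.75 = 230116.52
ΣP(Q1 2023)·Q(Q1 2023) = 2667.99×9 + 20176.42×9 + 320.50×12 + 429.30×1 = 24011.91 + 181587.78 + 3846 + 429.3 = 209874.99
Index = 230116.52 / 209874.99 × 100 = 109.6446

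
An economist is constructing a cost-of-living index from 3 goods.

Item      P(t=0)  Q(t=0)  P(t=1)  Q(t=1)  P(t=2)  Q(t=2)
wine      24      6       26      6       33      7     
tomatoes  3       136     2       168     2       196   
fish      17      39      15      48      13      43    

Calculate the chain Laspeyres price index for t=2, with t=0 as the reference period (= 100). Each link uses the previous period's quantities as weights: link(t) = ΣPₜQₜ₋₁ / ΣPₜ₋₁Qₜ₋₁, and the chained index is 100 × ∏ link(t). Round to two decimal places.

Link t=0→t=1:
ΣP(t=1)Q(t=0) = 26×6 + 2×136 + 15×39 = 156 + 272 + 585 = 1013
ΣP(t=0)Q(t=0) = 24×6 + 3×136 + 17×39 = 144 + 408 + 663 = 1215
link = 1013/1215 = 0.833745
Link t=1→t=2:
ΣP(t=2)Q(t=1) = 33×6 + 2×168 + 13×48 = 198 + 336 + 624 = 1158
ΣP(t=1)Q(t=1) = 26×6 + 2×168 + 15×48 = 156 + 336 + 720 = 1212
link = 1158/1212 = 0.955446
Chained index = 100 × 0.833745 × 0.955446 = 79.6598

79.66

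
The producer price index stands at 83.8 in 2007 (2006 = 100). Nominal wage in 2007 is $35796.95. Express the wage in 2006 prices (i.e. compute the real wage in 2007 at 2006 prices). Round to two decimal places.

42717.12

Real = Nominal ÷ (Index/100) = 35796.95 ÷ (83.8/100)
     = 35796.95 ÷ 0.838 = 42717.1241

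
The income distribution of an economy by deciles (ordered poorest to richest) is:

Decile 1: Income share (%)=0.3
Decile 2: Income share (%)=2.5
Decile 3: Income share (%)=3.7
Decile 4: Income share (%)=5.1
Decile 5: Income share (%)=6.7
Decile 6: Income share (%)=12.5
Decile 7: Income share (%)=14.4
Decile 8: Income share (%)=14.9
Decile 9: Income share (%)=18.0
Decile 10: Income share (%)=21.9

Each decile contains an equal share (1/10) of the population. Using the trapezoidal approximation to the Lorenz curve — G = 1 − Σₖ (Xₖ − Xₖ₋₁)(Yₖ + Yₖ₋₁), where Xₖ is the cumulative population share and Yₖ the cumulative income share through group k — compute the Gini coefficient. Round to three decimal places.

0.393

Cumulative income shares Yₖ: 0.0030, 0.0280, 0.0650, 0.1160, 0.1830, 0.3080, 0.4520, 0.6010, 0.7810, 1.0000
Σ (Xₖ−Xₖ₋₁)(Yₖ+Yₖ₋₁) = (1/10)(0.0030+0.0000) + (1/10)(0.0280+0.0030) + (1/10)(0.0650+0.0280) + (1/10)(0.1160+0.0650) + (1/10)(0.1830+0.1160) + (1/10)(0.3080+0.1830) + (1/10)(0.4520+0.3080) + (1/10)(0.6010+0.4520) + (1/10)(0.7810+0.6010) + (1/10)(1.0000+0.7810)
  = 0.0003 + 0.0031 + 0.0093 + 0.0181 + 0.0299 + 0.0491 + 0.0760 + 0.1053 + 0.1382 + 0.1781 = 0.6074
G = 1 − 0.6074 = 0.3926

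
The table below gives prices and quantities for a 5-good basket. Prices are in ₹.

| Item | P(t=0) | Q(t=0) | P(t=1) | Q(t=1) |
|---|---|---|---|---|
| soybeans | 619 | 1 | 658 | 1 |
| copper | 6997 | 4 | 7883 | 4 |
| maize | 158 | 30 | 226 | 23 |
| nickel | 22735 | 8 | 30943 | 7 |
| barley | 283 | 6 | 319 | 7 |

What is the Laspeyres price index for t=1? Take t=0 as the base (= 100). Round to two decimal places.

Laspeyres price index uses base-period quantities as weights.
ΣP(t=1)·Q(t=0) = 658×1 + 7883×4 + 226×30 + 30943×8 + 319×6 = 658 + 31532 + 6780 + 247544 + 1914 = 288428
ΣP(t=0)·Q(t=0) = 619×1 + 6997×4 + 158×30 + 22735×8 + 283×6 = 619 + 27988 + 4740 + 181880 + 1698 = 216925
Index = 288428 / 216925 × 100 = 132.9621

132.96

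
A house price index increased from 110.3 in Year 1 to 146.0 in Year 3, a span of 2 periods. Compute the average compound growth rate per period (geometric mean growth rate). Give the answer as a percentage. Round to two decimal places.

Growth factor = (146.0/110.3)^(1/2) = (1.323663)^(1/2) = 1.150505
Growth rate = 1.150505 − 1 = 0.150505 = 15.0505%

15.05%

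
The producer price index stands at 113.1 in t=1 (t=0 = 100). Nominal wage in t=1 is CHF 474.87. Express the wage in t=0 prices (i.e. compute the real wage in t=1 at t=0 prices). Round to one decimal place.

Real = Nominal ÷ (Index/100) = 474.87 ÷ (113.1/100)
     = 474.87 ÷ 1.131 = 419.8674

419.9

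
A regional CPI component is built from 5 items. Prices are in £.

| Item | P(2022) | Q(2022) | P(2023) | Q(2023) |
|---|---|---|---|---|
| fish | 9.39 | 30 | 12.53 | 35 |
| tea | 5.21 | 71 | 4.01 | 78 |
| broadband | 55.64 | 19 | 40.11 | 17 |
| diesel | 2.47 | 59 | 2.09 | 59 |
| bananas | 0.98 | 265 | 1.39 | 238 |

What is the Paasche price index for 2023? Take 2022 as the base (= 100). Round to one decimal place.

91.6

Paasche price index uses current-period quantities as weights.
ΣP(2023)·Q(2023) = 12.53×35 + 4.01×78 + 40.11×17 + 2.09×59 + 1.39×238 = 438.55 + 312.78 + 681.87 + 123.31 + 330.82 = 1887.33
ΣP(2022)·Q(2023) = 9.39×35 + 5.21×78 + 55.64×17 + 2.47×59 + 0.98×238 = 328.65 + 406.38 + 945.88 + 145.73 + 233.24 = 2059.88
Index = 1887.33 / 2059.88 × 100 = 91.6233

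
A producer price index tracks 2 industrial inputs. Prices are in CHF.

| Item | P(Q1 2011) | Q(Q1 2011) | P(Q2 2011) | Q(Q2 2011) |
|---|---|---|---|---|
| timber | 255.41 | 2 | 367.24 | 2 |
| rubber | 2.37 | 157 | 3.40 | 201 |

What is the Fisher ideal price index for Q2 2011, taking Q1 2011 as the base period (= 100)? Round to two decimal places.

Laspeyres component (base-period weights):
ΣP(Q2 2011)Q(Q1 2011) = 367.24×2 + 3.40×157 = 734.48 + 533.8 = 1268.28
ΣP(Q1 2011)Q(Q1 2011) = 255.41×2 + 2.37×157 = 510.82 + 372.09 = 882.91
L = 1268.28 / 882.91 × 100 = 143.6477
Paasche component (current-period weights):
ΣP(Q2 2011)Q(Q2 2011) = 367.24×2 + 3.40×201 = 734.48 + 683.4 = 1417.88
ΣP(Q1 2011)Q(Q2 2011) = 255.41×2 + 2.37×201 = 510.82 + 476.37 = 987.19
P = 1417.88 / 987.19 × 100 = 143.6279
Fisher = √(L × P) = √(143.6477 × 143.6279) = 143.6378

143.64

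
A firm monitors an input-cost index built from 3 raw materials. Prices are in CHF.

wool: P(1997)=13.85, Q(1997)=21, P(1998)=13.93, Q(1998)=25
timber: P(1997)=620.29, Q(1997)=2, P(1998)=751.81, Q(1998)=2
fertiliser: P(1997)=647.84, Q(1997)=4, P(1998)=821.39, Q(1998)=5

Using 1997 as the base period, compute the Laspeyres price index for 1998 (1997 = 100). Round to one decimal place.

Laspeyres price index uses base-period quantities as weights.
ΣP(1998)·Q(1997) = 13.93×21 + 751.81×2 + 821.39×4 = 292.53 + 1503.62 + 3285.56 = 5081.71
ΣP(1997)·Q(1997) = 13.85×21 + 620.29×2 + 647.84×4 = 290.85 + 1240.58 + 2591.36 = 4122.79
Index = 5081.71 / 4122.79 × 100 = 123.2590

123.3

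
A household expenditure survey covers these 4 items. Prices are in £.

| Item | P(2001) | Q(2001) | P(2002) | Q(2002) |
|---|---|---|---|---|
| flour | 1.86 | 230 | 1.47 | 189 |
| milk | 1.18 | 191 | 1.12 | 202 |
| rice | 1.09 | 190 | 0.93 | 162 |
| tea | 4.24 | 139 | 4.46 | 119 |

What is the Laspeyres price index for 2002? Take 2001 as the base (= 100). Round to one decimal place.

93.0

Laspeyres price index uses base-period quantities as weights.
ΣP(2002)·Q(2001) = 1.47×230 + 1.12×191 + 0.93×190 + 4.46×139 = 338.1 + 213.92 + 176.7 + 619.94 = 1348.66
ΣP(2001)·Q(2001) = 1.86×230 + 1.18×191 + 1.09×190 + 4.24×139 = 427.8 + 225.38 + 207.1 + 589.36 = 1449.64
Index = 1348.66 / 1449.64 × 100 = 93.0341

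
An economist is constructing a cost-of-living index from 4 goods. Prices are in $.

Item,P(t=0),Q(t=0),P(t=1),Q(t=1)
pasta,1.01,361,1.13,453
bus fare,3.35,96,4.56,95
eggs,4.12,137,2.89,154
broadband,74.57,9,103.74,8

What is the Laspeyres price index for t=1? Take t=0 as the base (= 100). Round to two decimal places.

113.19

Laspeyres price index uses base-period quantities as weights.
ΣP(t=1)·Q(t=0) = 1.13×361 + 4.56×96 + 2.89×137 + 103.74×9 = 407.93 + 437.76 + 395.93 + 933.66 = 2175.28
ΣP(t=0)·Q(t=0) = 1.01×361 + 3.35×96 + 4.12×137 + 74.57×9 = 364.61 + 321.6 + 564.44 + 671.13 = 1921.78
Index = 2175.28 / 1921.78 × 100 = 113.1909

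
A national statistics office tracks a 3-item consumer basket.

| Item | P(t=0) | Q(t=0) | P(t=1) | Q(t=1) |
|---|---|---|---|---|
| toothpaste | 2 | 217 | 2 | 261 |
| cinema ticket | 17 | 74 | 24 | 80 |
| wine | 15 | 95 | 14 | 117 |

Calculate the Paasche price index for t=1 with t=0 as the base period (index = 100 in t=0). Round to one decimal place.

112.2

Paasche price index uses current-period quantities as weights.
ΣP(t=1)·Q(t=1) = 2×261 + 24×80 + 14×117 = 522 + 1920 + 1638 = 4080
ΣP(t=0)·Q(t=1) = 2×261 + 17×80 + 15×117 = 522 + 1360 + 1755 = 3637
Index = 4080 / 3637 × 100 = 112.1804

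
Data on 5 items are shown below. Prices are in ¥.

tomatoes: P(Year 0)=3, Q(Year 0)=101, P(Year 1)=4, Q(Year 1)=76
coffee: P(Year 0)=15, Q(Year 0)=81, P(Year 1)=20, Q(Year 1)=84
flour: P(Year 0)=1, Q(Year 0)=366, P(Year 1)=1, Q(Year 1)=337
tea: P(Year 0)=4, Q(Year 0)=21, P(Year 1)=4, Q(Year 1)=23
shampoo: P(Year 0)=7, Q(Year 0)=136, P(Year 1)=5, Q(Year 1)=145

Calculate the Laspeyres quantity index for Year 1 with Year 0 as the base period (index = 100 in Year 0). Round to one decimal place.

100.4

Laspeyres quantity index uses base-period prices as weights.
ΣP(Year 0)·Q(Year 1) = 3×76 + 15×84 + 1×337 + 4×23 + 7×145 = 228 + 1260 + 337 + 92 + 1015 = 2932
ΣP(Year 0)·Q(Year 0) = 3×101 + 15×81 + 1×366 + 4×21 + 7×136 = 303 + 1215 + 366 + 84 + 952 = 2920
Index = 2932 / 2920 × 100 = 100.4110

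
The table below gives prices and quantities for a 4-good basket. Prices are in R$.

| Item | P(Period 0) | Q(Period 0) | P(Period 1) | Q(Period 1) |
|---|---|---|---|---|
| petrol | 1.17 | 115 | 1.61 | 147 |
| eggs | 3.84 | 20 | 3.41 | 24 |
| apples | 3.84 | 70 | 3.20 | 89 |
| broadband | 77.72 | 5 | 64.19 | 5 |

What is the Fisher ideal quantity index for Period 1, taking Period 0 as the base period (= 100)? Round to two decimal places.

115.13

Laspeyres component (base-period weights):
ΣP(Period 0)Q(Period 1) = 1.17×147 + 3.84×24 + 3.84×89 + 77.72×5 = 171.99 + 92.16 + 341.76 + 388.6 = 994.51
ΣP(Period 0)Q(Period 0) = 1.17×115 + 3.84×20 + 3.84×70 + 77.72×5 = 134.55 + 76.8 + 268.8 + 388.6 = 868.75
L = 994.51 / 868.75 × 100 = 114.4760
Paasche component (current-period weights):
ΣP(Period 1)Q(Period 1) = 1.61×147 + 3.41×24 + 3.20×89 + 64.19×5 = 236.67 + 81.84 + 284.8 + 320.95 = 924.26
ΣP(Period 1)Q(Period 0) = 1.61×115 + 3.41×20 + 3.20×70 + 64.19×5 = 185.15 + 68.2 + 224 + 320.95 = 798.3
P = 924.26 / 798.3 × 100 = 115.7785
Fisher = √(L × P) = √(114.4760 × 115.7785) = 115.1254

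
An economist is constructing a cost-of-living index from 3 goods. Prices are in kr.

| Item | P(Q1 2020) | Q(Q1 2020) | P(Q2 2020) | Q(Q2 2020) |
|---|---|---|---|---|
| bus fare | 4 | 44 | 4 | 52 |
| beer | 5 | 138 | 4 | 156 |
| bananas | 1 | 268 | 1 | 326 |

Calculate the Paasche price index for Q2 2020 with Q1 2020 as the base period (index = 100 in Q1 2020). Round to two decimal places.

Paasche price index uses current-period quantities as weights.
ΣP(Q2 2020)·Q(Q2 2020) = 4×52 + 4×156 + 1×326 = 208 + 624 + 326 = 1158
ΣP(Q1 2020)·Q(Q2 2020) = 4×52 + 5×156 + 1×326 = 208 + 780 + 326 = 1314
Index = 1158 / 1314 × 100 = 88.1279

88.13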